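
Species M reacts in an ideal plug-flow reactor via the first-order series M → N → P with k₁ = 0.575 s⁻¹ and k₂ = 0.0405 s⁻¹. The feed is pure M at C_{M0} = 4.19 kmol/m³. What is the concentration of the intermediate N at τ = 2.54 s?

3.02 kmol/m³

For first-order series with pure M initially, C_N(τ) = k₁C_{M0}/(k₂−k₁)·(e^(−k₁τ) − e^(−k₂τ)).
e^(−k₁τ) = e^(−0.575×2.54) = e^(−1.460) = 0.2321; e^(−k₂τ) = e^(−0.1029) = 0.9022.
C_N = 0.575×4.19/(0.0405−0.575) × (0.2321−0.9022) = (-4.507)×(-0.6701) = 3.021 kmol/m³.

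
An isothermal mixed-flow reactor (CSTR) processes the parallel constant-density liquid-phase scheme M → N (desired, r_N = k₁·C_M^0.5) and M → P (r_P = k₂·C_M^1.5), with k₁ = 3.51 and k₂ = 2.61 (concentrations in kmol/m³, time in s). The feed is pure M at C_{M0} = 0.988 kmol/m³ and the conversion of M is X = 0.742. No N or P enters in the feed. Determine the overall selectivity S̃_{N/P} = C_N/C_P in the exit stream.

5.28

Exit C_M = C_{M0}(1−X) = 0.988×0.258 = 0.2549 kmol/m³.
In a CSTR the entire volume is at exit conditions, so r_N = 3.51×0.2549^0.5 = 1.772 and r_P = 2.61×0.2549^1.5 = 0.3359.
Overall selectivity = C_N/C_P = r_Nτ/(r_Pτ) = r_N/r_P = 5.28.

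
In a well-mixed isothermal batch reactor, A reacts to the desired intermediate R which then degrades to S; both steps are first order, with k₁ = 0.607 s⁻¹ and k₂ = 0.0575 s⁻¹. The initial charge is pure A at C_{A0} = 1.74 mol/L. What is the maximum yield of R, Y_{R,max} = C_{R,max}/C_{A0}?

Evaluating C_R at t_opt = ln(k₂/k₁)/(k₂−k₁) gives C_{R,max}/C_{A0} = (k₁/k₂)^[k₂/(k₂−k₁)].
= (0.607/0.0575)^(0.0575/(0.0575−0.607)) = (10.56)^(-0.1046) = 0.7814.

0.781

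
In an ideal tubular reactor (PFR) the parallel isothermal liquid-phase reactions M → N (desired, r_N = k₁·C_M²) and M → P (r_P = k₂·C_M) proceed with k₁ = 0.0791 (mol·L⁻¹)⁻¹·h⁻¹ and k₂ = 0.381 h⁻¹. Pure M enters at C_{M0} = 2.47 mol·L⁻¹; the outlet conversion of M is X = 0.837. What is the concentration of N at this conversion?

C_M = C_{M0}(1−X) = 0.4026 mol·L⁻¹.
Along a PFR/batch, dC_P/dC_M = −r_P/(r_N+r_P) = −k₂/(k₂+k₁·C_M).
Integrating from C_{M0} to C_M: C_P = (0.381/0.0791)·ln[(0.381+0.0791·2.47)/(0.381+0.0791·0.403)] = 4.817·ln(0.5764/0.4128) = 1.607 mol·L⁻¹.
Then C_N = (C_{M0}−C_M) − C_P = 2.067 − 1.607 = 0.4601 mol·L⁻¹.

0.460 mol·L⁻¹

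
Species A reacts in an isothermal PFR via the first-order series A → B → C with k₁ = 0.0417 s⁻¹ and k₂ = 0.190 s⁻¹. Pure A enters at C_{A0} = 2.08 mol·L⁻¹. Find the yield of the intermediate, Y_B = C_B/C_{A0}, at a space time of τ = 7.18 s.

Solving the coupled first-order balances gives C_B(τ) = [k₁/(k₂−k₁)]·C_{A0}·(e^(−k₁τ) − e^(−k₂τ)).
e^(−k₁τ) = e^(−0.0417×7.18) = e^(−0.2994) = 0.7413; e^(−k₂τ) = e^(−1.364) = 0.2556.
C_B = 0.0417×2.08/(0.190−0.0417) × (0.7413−0.2556) = 0.5849×0.4857 = 0.2841 mol·L⁻¹.
Y_B = C_B/C_{A0} = 0.2841/2.08 = 0.137.

0.137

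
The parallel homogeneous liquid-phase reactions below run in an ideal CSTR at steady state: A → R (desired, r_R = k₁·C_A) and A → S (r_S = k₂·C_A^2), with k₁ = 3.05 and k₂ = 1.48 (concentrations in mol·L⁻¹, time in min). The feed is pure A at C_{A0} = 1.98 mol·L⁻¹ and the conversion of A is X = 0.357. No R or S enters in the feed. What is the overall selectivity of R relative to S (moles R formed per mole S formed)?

Exit C_A = C_{A0}(1−X) = 1.98×0.643 = 1.273 mol·L⁻¹.
Rates in a CSTR are evaluated at the outlet concentration: r_R = 3.05×1.273 = 3.883, r_S = 1.48×1.273^2 = 2.399.
Overall selectivity = C_R/C_S = r_Rτ/(r_Sτ) = r_R/r_S = 1.62.

1.62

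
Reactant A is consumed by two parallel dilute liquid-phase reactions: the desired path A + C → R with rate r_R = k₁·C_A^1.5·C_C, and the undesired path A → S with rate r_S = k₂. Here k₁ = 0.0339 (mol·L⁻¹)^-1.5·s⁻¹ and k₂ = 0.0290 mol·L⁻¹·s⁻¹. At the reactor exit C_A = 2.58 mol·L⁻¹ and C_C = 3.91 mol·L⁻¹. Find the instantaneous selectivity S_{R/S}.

S_{R/S} = r_R/r_S = (k₁·C_A^1.5·C_C)/(k₂) = (k₁/k₂)·C_A^1.5·C_C.
= (0.0339×2.580^1.5×3.910) / (0.0290) = 0.5493/0.02900 = 18.9.

18.9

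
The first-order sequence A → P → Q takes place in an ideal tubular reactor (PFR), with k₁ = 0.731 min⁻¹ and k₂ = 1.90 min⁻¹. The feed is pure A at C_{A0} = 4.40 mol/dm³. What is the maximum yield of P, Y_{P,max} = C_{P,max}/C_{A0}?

Evaluating C_P at τ_opt = ln(k₂/k₁)/(k₂−k₁) gives C_{P,max}/C_{A0} = (k₁/k₂)^[k₂/(k₂−k₁)].
= (0.731/1.90)^(1.90/(1.90−0.731)) = (0.3847)^(1.625) = 0.2117.

0.212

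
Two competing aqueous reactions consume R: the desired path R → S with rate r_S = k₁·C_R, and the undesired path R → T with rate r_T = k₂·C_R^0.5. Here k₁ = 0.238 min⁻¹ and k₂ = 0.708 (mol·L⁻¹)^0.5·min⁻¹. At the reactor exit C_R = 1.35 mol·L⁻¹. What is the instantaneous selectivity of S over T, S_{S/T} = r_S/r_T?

0.391

S_{S/T} = r_S/r_T = (k₁·C_R)/(k₂·C_R^0.5) = (k₁/k₂)·C_R^0.5.
= (0.238×1.350) / (0.708×1.350^0.5) = 0.3213/0.8226 = 0.391.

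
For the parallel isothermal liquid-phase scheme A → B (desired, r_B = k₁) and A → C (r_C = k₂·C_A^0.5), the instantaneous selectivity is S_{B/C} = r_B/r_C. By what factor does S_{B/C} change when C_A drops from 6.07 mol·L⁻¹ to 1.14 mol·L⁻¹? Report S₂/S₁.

2.31

S_{B/C} = (k₁/k₂)·C_A^-0.5, so S₂/S₁ = (C_{A,2}/C_{A,1})^-0.5.
= (1.14/6.07)^(-0.5) = (0.1878)^(-0.5) = 2.31.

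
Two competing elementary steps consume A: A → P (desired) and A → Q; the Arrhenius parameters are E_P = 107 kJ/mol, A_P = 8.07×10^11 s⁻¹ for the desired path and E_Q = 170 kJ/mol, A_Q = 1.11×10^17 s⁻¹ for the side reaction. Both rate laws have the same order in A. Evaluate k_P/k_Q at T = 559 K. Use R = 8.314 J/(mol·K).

5.61

Since both paths have the same order in A, the concentration cancels and S_{P/Q} = k_P/k_Q = (A_P/A_Q)·exp[(E_Q−E_P)/(RT)].
(E_Q−E_P)/(RT) = (170−107)×10³/(8.314×559) = 63000/4648 = 13.56.
k_P/k_Q = (8.07×10^11/1.11×10^17)·exp(13.56) = 7.270×10^-6 × 7.711×10^5 = 5.61.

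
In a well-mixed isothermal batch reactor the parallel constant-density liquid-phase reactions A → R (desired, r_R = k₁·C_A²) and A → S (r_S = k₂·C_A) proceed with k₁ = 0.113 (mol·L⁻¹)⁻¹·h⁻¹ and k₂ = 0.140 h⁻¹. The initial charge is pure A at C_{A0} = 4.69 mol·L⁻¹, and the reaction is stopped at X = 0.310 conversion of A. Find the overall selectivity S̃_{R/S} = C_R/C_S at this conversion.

C_A = C_{A0}(1−X) = 3.236 mol·L⁻¹.
Along a PFR/batch, dC_S/dC_A = −r_S/(r_R+r_S) = −k₂/(k₂+k₁·C_A).
Integrating from C_{A0} to C_A: C_S = (0.140/0.113)·ln[(0.140+0.113·4.69)/(0.140+0.113·3.24)] = 1.239·ln(0.6700/0.5057) = 0.3486 mol·L⁻¹.
Then C_R = (C_{A0}−C_A) − C_S = 1.454 − 0.3486 = 1.105 mol·L⁻¹.
S̃_{R/S} = C_R/C_S = 1.105/0.3486 = 3.17.

3.17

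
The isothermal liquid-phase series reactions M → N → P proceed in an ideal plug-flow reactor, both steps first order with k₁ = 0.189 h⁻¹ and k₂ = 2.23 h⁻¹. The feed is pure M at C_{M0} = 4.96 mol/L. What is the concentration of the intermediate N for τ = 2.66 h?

Solving the coupled first-order balances gives C_N(τ) = [k₁/(k₂−k₁)]·C_{M0}·(e^(−k₁τ) − e^(−k₂τ)).
e^(−k₁τ) = e^(−0.189×2.66) = e^(−0.5027) = 0.6049; e^(−k₂τ) = e^(−5.932) = 0.002654.
C_N = 0.189×4.96/(2.23−0.189) × (0.6049−0.002654) = 0.4593×0.6022 = 0.2766 mol/L.

0.277 mol/L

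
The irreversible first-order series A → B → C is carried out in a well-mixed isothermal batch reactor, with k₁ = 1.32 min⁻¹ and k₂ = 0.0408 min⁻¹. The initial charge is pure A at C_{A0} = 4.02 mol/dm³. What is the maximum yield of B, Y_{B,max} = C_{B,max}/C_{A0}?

0.895

Evaluating C_B at t_opt = ln(k₂/k₁)/(k₂−k₁) gives C_{B,max}/C_{A0} = (k₁/k₂)^[k₂/(k₂−k₁)].
= (1.32/0.0408)^(0.0408/(0.0408−1.32)) = (32.35)^(-0.03189) = 0.8950.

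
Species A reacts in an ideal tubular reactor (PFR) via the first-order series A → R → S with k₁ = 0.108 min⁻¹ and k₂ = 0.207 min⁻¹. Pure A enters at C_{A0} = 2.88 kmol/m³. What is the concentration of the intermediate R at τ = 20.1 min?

0.309 kmol/m³

For first-order series with pure A initially, C_R(τ) = k₁C_{A0}/(k₂−k₁)·(e^(−k₁τ) − e^(−k₂τ)).
e^(−k₁τ) = e^(−0.108×20.1) = e^(−2.171) = 0.1141; e^(−k₂τ) = e^(−4.161) = 0.01560.
C_R = 0.108×2.88/(0.207−0.108) × (0.1141−0.01560) = 3.142×0.09849 = 0.3094 kmol/m³.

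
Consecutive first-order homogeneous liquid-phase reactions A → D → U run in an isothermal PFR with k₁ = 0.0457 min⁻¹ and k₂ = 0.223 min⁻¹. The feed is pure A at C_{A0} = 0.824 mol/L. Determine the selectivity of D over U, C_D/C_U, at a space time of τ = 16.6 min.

The intermediate concentration in a first-order A→B→C sequence is C_D = k₁C_{A0}(e^(−k₁τ) − e^(−k₂τ))/(k₂−k₁).
e^(−k₁τ) = e^(−0.0457×16.6) = e^(−0.7586) = 0.4683; e^(−k₂τ) = e^(−3.702) = 0.02468.
C_D = 0.0457×0.824/(0.223−0.0457) × (0.4683−0.02468) = 0.2124×0.4436 = 0.09422 mol/L.
C_A = C_{A0}e^(−k₁τ) = 0.3859 mol/L, so C_U = C_{A0}−C_A−C_D = 0.3439 mol/L; C_D/C_U = 0.274.

0.274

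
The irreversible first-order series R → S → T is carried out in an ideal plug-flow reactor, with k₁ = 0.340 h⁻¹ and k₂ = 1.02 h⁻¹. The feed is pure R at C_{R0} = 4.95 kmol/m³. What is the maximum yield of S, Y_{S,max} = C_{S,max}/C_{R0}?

0.192

At the optimum, C_{S,max}/C_{R0} = (k₁/k₂)^[k₂/(k₂−k₁)].
= (0.340/1.02)^(1.02/(1.02−0.340)) = (0.3333)^(1.500) = 0.1925.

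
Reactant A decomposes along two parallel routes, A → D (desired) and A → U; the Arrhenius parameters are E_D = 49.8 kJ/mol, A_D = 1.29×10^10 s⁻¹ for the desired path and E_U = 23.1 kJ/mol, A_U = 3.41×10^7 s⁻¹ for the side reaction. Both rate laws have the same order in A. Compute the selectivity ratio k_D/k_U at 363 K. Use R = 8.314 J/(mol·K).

0.0544

With equal orders, S_{D/U} = k_D/k_U = (A_D/A_U)·exp[(E_U−E_D)/(RT)].
(E_U−E_D)/(RT) = (23.1−49.8)×10³/(8.314×363) = -26700/3018 = -8.847.
k_D/k_U = (1.29×10^10/3.41×10^7)·exp(-8.847) = 378.3 × 1.438×10^-4 = 0.0544.
Since E_D > E_U, raising the temperature improves selectivity toward D.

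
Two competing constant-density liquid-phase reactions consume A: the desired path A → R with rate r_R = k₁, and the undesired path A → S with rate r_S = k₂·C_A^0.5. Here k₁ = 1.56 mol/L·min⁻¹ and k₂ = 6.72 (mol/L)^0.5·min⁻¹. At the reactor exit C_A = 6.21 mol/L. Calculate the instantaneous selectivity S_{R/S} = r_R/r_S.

0.0932

S_{R/S} = r_R/r_S = (k₁)/(k₂·C_A^0.5) = (k₁/k₂)·C_A^-0.5.
= (1.56) / (6.72×6.210^0.5) = 1.560/16.75 = 0.0932.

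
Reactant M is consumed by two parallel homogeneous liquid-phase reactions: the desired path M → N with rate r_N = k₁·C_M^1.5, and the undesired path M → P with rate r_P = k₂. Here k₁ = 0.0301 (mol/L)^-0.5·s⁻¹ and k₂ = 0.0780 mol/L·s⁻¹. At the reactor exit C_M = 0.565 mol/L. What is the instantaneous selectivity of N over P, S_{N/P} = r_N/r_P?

S_{N/P} = r_N/r_P = (k₁·C_M^1.5)/(k₂) = (k₁/k₂)·C_M^1.5.
= (0.0301×0.5650^1.5) / (0.0780) = 0.01278/0.07800 = 0.164.

0.164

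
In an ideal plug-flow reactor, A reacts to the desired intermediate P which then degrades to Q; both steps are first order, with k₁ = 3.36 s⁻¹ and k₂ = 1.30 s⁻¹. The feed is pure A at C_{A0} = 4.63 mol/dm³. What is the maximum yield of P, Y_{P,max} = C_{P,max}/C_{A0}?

0.549

For a first-order series the maximum intermediate yield is C_{P,max}/C_{A0} = (k₁/k₂)^[k₂/(k₂−k₁)].
= (3.36/1.30)^(1.30/(1.30−3.36)) = (2.585)^(-0.6311) = 0.5492.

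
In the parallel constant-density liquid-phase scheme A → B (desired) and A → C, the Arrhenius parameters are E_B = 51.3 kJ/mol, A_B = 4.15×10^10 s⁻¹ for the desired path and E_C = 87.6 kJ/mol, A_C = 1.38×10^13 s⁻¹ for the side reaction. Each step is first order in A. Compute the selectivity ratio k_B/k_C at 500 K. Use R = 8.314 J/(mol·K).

Since both paths have the same order in A, the concentration cancels and S_{B/C} = k_B/k_C = (A_B/A_C)·exp[(E_C−E_B)/(RT)].
(E_C−E_B)/(RT) = (87.6−51.3)×10³/(8.314×500) = 36300/4157 = 8.732.
k_B/k_C = (4.15×10^10/1.38×10^13)·exp(8.732) = 0.003007 × 6200 = 18.6.
Since E_B < E_C, lowering the temperature improves selectivity toward B.

18.6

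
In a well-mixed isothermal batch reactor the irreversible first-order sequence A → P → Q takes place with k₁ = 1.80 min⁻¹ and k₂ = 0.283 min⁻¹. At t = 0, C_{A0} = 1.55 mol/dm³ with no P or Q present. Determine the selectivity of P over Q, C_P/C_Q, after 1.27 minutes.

For first-order series with pure A initially, C_P(t) = k₁C_{A0}/(k₂−k₁)·(e^(−k₁t) − e^(−k₂t)).
e^(−k₁t) = e^(−1.80×1.27) = e^(−2.286) = 0.1017; e^(−k₂t) = e^(−0.3594) = 0.6981.
C_P = 1.80×1.55/(0.283−1.80) × (0.1017−0.6981) = (-1.839)×(-0.5964) = 1.097 mol/dm³.
C_A = C_{A0}e^(−k₁t) = 0.1576 mol/dm³, so C_Q = C_{A0}−C_A−C_P = 0.2955 mol/dm³; C_P/C_Q = 3.71.

3.71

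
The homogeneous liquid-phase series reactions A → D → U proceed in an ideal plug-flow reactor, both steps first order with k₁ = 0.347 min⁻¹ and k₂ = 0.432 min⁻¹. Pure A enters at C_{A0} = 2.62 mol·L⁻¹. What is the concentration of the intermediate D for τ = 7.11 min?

0.412 mol·L⁻¹

The intermediate concentration in a first-order A→B→C sequence is C_D = k₁C_{A0}(e^(−k₁τ) − e^(−k₂τ))/(k₂−k₁).
e^(−k₁τ) = e^(−0.347×7.11) = e^(−2.467) = 0.08482; e^(−k₂τ) = e^(−3.072) = 0.04635.
C_D = 0.347×2.62/(0.432−0.347) × (0.08482−0.04635) = 10.70×0.03847 = 0.4115 mol·L⁻¹.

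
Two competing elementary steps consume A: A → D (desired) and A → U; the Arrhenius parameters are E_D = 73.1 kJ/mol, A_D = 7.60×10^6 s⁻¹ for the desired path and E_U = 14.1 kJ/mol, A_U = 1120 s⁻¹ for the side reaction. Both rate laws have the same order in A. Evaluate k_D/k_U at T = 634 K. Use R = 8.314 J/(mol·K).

k_D/k_U = (A_D/A_U)·exp[−(E_D−E_U)/(RT)] = (A_D/A_U)·exp[(E_U−E_D)/(RT)].
(E_U−E_D)/(RT) = (14.1−73.1)×10³/(8.314×634) = -59000/5271 = -11.19.
k_D/k_U = (7.60×10^6/1120)·exp(-11.19) = 6786 × 1.377×10^-5 = 0.0934.

0.0934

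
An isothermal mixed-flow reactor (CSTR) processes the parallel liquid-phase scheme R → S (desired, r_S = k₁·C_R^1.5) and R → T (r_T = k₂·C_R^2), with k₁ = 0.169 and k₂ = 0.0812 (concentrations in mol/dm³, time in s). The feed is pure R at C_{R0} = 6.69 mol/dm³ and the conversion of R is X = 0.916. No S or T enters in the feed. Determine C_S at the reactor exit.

4.51 mol/dm³

Exit C_R = C_{R0}(1−X) = 6.69×0.0840 = 0.5620 mol/dm³.
In a CSTR the entire volume is at exit conditions, so r_S = 0.169×0.5620^1.5 = 0.07119 and r_T = 0.0812×0.5620^2 = 0.02564.
Fraction of consumed R going to S: r_S/(r_S+r_T) = 0.7352.
C_S = 0.7352·C_{R0}·X = 0.7352×6.69×0.916 = 4.51 mol/dm³.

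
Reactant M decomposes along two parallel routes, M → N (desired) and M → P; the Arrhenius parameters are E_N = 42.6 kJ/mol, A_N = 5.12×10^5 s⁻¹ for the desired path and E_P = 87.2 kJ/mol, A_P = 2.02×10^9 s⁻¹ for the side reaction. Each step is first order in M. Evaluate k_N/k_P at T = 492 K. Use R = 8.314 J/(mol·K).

k_N/k_P = (A_N/A_P)·exp[−(E_N−E_P)/(RT)] = (A_N/A_P)·exp[(E_P−E_N)/(RT)].
(E_P−E_N)/(RT) = (87.2−42.6)×10³/(8.314×492) = 44600/4090 = 10.90.
k_N/k_P = (5.12×10^5/2.02×10^9)·exp(10.90) = 2.535×10^-4 × 54358 = 13.8.
Since E_N < E_P, lowering the temperature improves selectivity toward N.

13.8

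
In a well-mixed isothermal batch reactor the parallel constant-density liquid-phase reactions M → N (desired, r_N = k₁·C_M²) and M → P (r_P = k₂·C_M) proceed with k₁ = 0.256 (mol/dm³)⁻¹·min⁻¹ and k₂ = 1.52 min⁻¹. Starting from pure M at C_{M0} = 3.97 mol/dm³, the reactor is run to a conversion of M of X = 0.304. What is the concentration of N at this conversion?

C_M = C_{M0}(1−X) = 2.763 mol/dm³.
Along a PFR/batch, dC_P/dC_M = −r_P/(r_N+r_P) = −k₂/(k₂+k₁·C_M).
Integrating from C_{M0} to C_M: C_P = (1.52/0.256)·ln[(1.52+0.256·3.97)/(1.52+0.256·2.76)] = 5.938·ln(2.536/2.227) = 0.7713 mol/dm³.
Then C_N = (C_{M0}−C_M) − C_P = 1.207 − 0.7713 = 0.4356 mol/dm³.

0.436 mol/dm³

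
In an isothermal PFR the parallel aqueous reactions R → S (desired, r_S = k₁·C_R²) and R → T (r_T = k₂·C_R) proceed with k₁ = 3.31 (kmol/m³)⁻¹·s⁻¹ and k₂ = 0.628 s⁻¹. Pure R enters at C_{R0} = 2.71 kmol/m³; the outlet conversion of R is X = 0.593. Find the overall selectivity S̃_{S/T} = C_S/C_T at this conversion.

9.48

C_R = C_{R0}(1−X) = 1.103 kmol/m³.
Along a PFR/batch, dC_T/dC_R = −r_T/(r_S+r_T) = −k₂/(k₂+k₁·C_R).
Integrating from C_{R0} to C_R: C_T = (0.628/3.31)·ln[(0.628+3.31·2.71)/(0.628+3.31·1.10)] = 0.1897·ln(9.598/4.279) = 0.1533 kmol/m³.
Then C_S = (C_{R0}−C_R) − C_T = 1.607 − 0.1533 = 1.454 kmol/m³.
S̃_{S/T} = C_S/C_T = 1.454/0.1533 = 9.48.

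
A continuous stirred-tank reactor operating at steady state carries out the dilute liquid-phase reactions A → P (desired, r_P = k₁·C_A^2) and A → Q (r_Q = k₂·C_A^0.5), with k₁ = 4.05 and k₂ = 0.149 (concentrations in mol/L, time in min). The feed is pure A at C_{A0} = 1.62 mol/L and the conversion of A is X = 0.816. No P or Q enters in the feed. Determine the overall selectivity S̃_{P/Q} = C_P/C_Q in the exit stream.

Exit C_A = C_{A0}(1−X) = 1.62×0.184 = 0.2981 mol/L.
A CSTR operates uniformly at the exit composition, giving r_P = 0.3598 and r_Q = 0.08135 (each k·C_A^n at C_A = 0.2981).
Overall selectivity = C_P/C_Q = r_Pτ/(r_Qτ) = r_P/r_Q = 4.42.

4.42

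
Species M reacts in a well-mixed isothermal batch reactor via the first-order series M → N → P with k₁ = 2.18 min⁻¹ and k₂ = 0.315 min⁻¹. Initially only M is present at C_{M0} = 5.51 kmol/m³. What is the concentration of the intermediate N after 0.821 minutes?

3.90 kmol/m³

Solving the coupled first-order balances gives C_N(t) = [k₁/(k₂−k₁)]·C_{M0}·(e^(−k₁t) − e^(−k₂t)).
e^(−k₁t) = e^(−2.18×0.821) = e^(−1.790) = 0.1670; e^(−k₂t) = e^(−0.2586) = 0.7721.
C_N = 2.18×5.51/(0.315−2.18) × (0.1670−0.7721) = (-6.441)×(-0.6051) = 3.897 kmol/m³.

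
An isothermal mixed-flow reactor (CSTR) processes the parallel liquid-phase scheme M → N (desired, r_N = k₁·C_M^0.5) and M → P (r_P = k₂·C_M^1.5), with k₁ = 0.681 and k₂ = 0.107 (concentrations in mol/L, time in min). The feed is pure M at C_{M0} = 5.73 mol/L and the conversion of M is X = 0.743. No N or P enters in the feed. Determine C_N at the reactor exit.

Exit C_M = C_{M0}(1−X) = 5.73×0.257 = 1.473 mol/L.
Rates in a CSTR are evaluated at the outlet concentration: r_N = 0.681×1.473^0.5 = 0.8264, r_P = 0.107×1.473^1.5 = 0.1912.
Fraction of consumed M going to N: r_N/(r_N+r_P) = 0.8121.
C_N = 0.8121·C_{M0}·X = 0.8121×5.73×0.743 = 3.46 mol/L.

3.46 mol/L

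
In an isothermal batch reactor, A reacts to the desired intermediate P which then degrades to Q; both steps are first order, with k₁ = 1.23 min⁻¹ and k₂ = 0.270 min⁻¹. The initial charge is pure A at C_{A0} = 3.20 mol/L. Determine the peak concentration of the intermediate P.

2.09 mol/L

At the optimum, C_{P,max}/C_{A0} = (k₁/k₂)^[k₂/(k₂−k₁)].
= (1.23/0.270)^(0.270/(0.270−1.23)) = (4.556)^(-0.2813) = 0.6528.
C_{P,max} = 0.6528×3.20 = 2.09 mol/L.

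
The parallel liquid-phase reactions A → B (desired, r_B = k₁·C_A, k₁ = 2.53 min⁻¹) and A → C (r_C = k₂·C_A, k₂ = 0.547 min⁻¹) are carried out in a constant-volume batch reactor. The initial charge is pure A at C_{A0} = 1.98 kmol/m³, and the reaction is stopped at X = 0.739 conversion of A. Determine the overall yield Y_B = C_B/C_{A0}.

C_A = C_{A0}(1−X) = 0.5168 kmol/m³.
Both paths are first order in A, so the instantaneous fraction to B is constant: dC_B/d(−C_A) = k₁/(k₁+k₂) = 0.8222.
C_B = 0.8222·(C_{A0}−C_A) = 0.8222×1.463 = 1.20 kmol/m³.
Y_B = C_B/C_{A0} = 1.203/1.98 = 0.608.

0.608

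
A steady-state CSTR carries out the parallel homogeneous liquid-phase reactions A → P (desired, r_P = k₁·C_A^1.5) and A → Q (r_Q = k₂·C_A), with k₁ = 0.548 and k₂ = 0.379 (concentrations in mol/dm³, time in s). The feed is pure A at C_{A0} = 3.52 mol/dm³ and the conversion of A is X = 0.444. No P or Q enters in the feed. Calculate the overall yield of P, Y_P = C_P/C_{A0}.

Exit C_A = C_{A0}(1−X) = 3.52×0.556 = 1.957 mol/dm³.
In a CSTR the entire volume is at exit conditions, so r_P = 0.548×1.957^1.5 = 1.500 and r_Q = 0.379×1.957 = 0.7417.
Fraction of consumed A going to P: r_P/(r_P+r_Q) = 0.6692.
C_P = 0.6692·C_{A0}·X = 0.6692×3.52×0.444 = 1.05 mol/dm³; Y_P = C_P/C_{A0} = 0.297.

0.297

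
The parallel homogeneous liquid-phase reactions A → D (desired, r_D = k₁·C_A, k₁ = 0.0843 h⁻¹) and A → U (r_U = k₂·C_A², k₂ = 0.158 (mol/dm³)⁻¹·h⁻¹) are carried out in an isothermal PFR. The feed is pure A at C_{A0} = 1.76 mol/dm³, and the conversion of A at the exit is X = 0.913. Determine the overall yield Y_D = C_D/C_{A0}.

C_A = C_{A0}(1−X) = 0.1531 mol/dm³.
Along a PFR/batch, dC_D/dC_A = −r_D/(r_D+r_U) = −k₁/(k₁+k₂·C_A).
Integrating from C_{A0} to C_A: C_D = (0.0843/0.158)·ln[(0.0843+0.158·1.76)/(0.0843+0.158·0.153)] = 0.5335·ln(0.3624/0.1085) = 0.6435 mol/dm³.
Y_D = C_D/C_{A0} = 0.6435/1.76 = 0.366.

0.366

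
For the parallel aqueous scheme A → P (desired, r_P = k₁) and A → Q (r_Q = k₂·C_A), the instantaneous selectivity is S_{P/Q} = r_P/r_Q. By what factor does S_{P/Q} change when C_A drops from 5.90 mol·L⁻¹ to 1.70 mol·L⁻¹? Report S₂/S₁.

3.47

S_{P/Q} = (k₁/k₂)·C_A⁻¹, so S₂/S₁ = (C_{A,2}/C_{A,1})⁻¹.
= 5.90/1.70 = 3.47.
Selectivity toward P rises as C_A falls — low-concentration operation is favoured.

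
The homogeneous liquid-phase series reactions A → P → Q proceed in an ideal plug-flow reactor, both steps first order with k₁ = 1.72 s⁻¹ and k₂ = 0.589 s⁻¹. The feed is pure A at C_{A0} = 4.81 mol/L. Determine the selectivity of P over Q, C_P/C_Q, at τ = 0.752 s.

3.36

Solving the coupled first-order balances gives C_P(τ) = [k₁/(k₂−k₁)]·C_{A0}·(e^(−k₁τ) − e^(−k₂τ)).
e^(−k₁τ) = e^(−1.72×0.752) = e^(−1.293) = 0.2743; e^(−k₂τ) = e^(−0.4429) = 0.6422.
C_P = 1.72×4.81/(0.589−1.72) × (0.2743−0.6422) = (-7.315)×(-0.3678) = 2.691 mol/L.
C_A = C_{A0}e^(−k₁τ) = 1.320 mol/L, so C_Q = C_{A0}−C_A−C_P = 0.7999 mol/L; C_P/C_Q = 3.36.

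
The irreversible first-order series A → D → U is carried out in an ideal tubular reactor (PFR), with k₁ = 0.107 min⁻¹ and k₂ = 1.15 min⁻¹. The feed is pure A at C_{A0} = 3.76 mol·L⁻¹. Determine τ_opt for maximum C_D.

Setting dC_D/dτ = 0 gives τ_opt = ln(k₂/k₁)/(k₂−k₁).
= ln(1.15/0.107)/(1.15−0.107) = ln(10.75)/1.043 = 2.375/1.043 = 2.28 min.

2.28 min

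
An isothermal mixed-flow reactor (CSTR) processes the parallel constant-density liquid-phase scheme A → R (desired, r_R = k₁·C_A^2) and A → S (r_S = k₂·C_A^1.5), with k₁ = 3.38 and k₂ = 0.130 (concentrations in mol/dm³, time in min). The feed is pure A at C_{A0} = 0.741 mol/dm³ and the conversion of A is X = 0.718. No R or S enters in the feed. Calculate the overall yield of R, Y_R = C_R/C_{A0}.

Exit C_A = C_{A0}(1−X) = 0.741×0.282 = 0.2090 mol/dm³.
In a CSTR the entire volume is at exit conditions, so r_R = 3.38×0.2090^2 = 0.1476 and r_S = 0.130×0.2090^1.5 = 0.01242.
Fraction of consumed A going to R: r_R/(r_R+r_S) = 0.9224.
C_R = 0.9224·C_{A0}·X = 0.9224×0.741×0.718 = 0.491 mol/dm³; Y_R = C_R/C_{A0} = 0.662.

0.662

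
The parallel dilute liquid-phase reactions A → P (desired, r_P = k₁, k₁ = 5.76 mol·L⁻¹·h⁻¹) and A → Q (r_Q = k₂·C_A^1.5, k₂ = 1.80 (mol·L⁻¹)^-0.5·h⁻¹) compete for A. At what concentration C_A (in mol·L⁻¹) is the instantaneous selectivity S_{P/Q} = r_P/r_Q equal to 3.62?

S_{P/Q} = (k₁/k₂)·C_A^-1.5 ⇒ C_A = (S·k₂/k₁)^(1/(-1.5)).
= (3.62×1.80/5.76)^(-0.6667) = (1.131)^(-0.6667) = 0.921 mol·L⁻¹.

0.921 mol·L⁻¹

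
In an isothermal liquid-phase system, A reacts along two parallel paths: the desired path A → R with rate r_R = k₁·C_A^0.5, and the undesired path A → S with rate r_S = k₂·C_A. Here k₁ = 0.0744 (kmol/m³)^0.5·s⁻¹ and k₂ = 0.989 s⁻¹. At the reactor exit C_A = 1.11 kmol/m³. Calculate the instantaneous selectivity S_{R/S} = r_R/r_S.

0.0714

S_{R/S} = r_R/r_S = (k₁·C_A^0.5)/(k₂·C_A) = (k₁/k₂)·C_A^-0.5.
= (0.0744×1.110^0.5) / (0.989×1.110) = 0.07839/1.098 = 0.0714.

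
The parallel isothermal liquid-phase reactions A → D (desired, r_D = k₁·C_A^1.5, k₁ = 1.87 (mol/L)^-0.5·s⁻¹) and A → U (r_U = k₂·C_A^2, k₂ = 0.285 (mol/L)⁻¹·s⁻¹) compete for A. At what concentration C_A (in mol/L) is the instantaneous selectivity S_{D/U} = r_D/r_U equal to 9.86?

S_{D/U} = (k₁/k₂)·C_A^-0.5 ⇒ C_A = (S·k₂/k₁)^(-2).
= (9.86×0.285/1.87)^(-2) = (1.503)^(-2) = 0.443 mol/L.

0.443 mol/L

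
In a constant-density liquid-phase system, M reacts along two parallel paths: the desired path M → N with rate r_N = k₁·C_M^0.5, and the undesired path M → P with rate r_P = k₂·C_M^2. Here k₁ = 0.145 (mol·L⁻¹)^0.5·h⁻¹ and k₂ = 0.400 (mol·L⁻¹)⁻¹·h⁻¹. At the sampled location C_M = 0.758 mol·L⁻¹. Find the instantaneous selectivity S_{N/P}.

S_{N/P} = r_N/r_P = (k₁·C_M^0.5)/(k₂·C_M^2) = (k₁/k₂)·C_M^-1.5.
= (0.145×0.7580^0.5) / (0.400×0.7580^2) = 0.1262/0.2298 = 0.549.

0.549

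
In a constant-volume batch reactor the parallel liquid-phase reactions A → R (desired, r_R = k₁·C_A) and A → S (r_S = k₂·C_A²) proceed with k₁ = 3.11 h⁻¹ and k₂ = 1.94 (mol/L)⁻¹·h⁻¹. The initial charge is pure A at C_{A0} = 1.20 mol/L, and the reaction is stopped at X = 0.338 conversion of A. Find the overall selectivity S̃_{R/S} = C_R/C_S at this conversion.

1.62

C_A = C_{A0}(1−X) = 0.7944 mol/L.
Along a PFR/batch, dC_R/dC_A = −r_R/(r_R+r_S) = −k₁/(k₁+k₂·C_A).
Integrating from C_{A0} to C_A: C_R = (3.11/1.94)·ln[(3.11+1.94·1.20)/(3.11+1.94·0.794)] = 1.603·ln(5.438/4.651) = 0.2506 mol/L.
C_S = (C_{A0}−C_A)−C_R = 0.1550 mol/L; S̃_{R/S} = 0.2506/0.1550 = 1.62.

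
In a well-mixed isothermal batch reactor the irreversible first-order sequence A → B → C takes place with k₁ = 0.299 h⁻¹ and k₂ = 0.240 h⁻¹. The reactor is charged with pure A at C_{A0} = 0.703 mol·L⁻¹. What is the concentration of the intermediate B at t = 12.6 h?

0.0908 mol·L⁻¹

For first-order series with pure A initially, C_B(t) = k₁C_{A0}/(k₂−k₁)·(e^(−k₁t) − e^(−k₂t)).
e^(−k₁t) = e^(−0.299×12.6) = e^(−3.767) = 0.02311; e^(−k₂t) = e^(−3.024) = 0.04861.
C_B = 0.299×0.703/(0.240−0.299) × (0.02311−0.04861) = (-3.563)×(-0.02549) = 0.09083 mol·L⁻¹.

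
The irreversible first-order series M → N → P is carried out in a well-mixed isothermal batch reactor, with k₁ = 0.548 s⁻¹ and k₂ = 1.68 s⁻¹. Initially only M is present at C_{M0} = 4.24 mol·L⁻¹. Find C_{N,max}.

0.804 mol·L⁻¹

For a first-order series the maximum intermediate yield is C_{N,max}/C_{M0} = (k₁/k₂)^[k₂/(k₂−k₁)].
= (0.548/1.68)^(1.68/(1.68−0.548)) = (0.3262)^(1.484) = 0.1896.
C_{N,max} = 0.1896×4.24 = 0.804 mol·L⁻¹.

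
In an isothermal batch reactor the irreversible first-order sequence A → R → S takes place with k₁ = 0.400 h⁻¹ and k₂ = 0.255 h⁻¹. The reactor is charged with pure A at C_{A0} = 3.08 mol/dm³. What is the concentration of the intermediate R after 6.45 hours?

0.997 mol/dm³

For first-order series with pure A initially, C_R(t) = k₁C_{A0}/(k₂−k₁)·(e^(−k₁t) − e^(−k₂t)).
e^(−k₁t) = e^(−0.400×6.45) = e^(−2.580) = 0.07577; e^(−k₂t) = e^(−1.645) = 0.1931.
C_R = 0.400×3.08/(0.255−0.400) × (0.07577−0.1931) = (-8.497)×(-0.1173) = 0.9965 mol/dm³.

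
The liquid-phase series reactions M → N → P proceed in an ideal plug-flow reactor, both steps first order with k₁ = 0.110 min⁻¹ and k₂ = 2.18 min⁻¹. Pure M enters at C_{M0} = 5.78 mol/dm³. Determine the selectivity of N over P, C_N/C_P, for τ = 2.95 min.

Solving the coupled first-order balances gives C_N(τ) = [k₁/(k₂−k₁)]·C_{M0}·(e^(−k₁τ) − e^(−k₂τ)).
e^(−k₁τ) = e^(−0.110×2.95) = e^(−0.3245) = 0.7229; e^(−k₂τ) = e^(−6.431) = 0.001611.
C_N = 0.110×5.78/(2.18−0.110) × (0.7229−0.001611) = 0.3071×0.7213 = 0.2215 mol/dm³.
C_M = C_{M0}e^(−k₁τ) = 4.178 mol/dm³, so C_P = C_{M0}−C_M−C_N = 1.380 mol/dm³; C_N/C_P = 0.161.

0.161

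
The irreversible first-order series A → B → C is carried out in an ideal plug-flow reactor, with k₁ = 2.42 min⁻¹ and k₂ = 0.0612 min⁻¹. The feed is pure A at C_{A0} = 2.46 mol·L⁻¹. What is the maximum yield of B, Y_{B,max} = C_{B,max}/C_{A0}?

0.909

For a first-order series the maximum intermediate yield is C_{B,max}/C_{A0} = (k₁/k₂)^[k₂/(k₂−k₁)].
= (2.42/0.0612)^(0.0612/(0.0612−2.42)) = (39.54)^(-0.02595) = 0.9090.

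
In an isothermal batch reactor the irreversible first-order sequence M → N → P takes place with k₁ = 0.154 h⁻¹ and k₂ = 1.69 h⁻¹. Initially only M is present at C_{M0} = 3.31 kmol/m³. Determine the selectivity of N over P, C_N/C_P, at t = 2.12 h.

The intermediate concentration in a first-order A→B→C sequence is C_N = k₁C_{M0}(e^(−k₁t) − e^(−k₂t))/(k₂−k₁).
e^(−k₁t) = e^(−0.154×2.12) = e^(−0.3265) = 0.7215; e^(−k₂t) = e^(−3.583) = 0.02780.
C_N = 0.154×3.31/(1.69−0.154) × (0.7215−0.02780) = 0.3319×0.6937 = 0.2302 kmol/m³.
C_M = C_{M0}e^(−k₁t) = 2.388 kmol/m³, so C_P = C_{M0}−C_M−C_N = 0.6918 kmol/m³; C_N/C_P = 0.333.

0.333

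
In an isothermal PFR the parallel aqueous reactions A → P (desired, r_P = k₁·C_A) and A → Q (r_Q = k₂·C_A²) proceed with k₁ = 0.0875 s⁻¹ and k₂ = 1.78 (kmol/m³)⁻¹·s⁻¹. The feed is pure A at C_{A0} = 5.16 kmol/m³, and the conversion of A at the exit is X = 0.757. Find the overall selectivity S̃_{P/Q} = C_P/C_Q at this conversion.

C_A = C_{A0}(1−X) = 1.254 kmol/m³.
Along a PFR/batch, dC_P/dC_A = −r_P/(r_P+r_Q) = −k₁/(k₁+k₂·C_A).
Integrating from C_{A0} to C_A: C_P = (0.0875/1.78)·ln[(0.0875+1.78·5.16)/(0.0875+1.78·1.25)] = 0.04916·ln(9.272/2.319) = 0.06812 kmol/m³.
C_Q = (C_{A0}−C_A)−C_P = 3.838 kmol/m³; S̃_{P/Q} = 0.06812/3.838 = 0.0177.

0.0177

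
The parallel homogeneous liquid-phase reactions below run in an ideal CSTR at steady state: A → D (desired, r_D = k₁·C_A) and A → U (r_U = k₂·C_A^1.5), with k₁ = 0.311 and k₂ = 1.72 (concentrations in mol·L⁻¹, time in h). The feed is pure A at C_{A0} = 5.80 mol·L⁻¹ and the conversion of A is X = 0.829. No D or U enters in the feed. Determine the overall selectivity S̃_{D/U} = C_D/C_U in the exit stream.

Exit C_A = C_{A0}(1−X) = 5.80×0.171 = 0.9918 mol·L⁻¹.
Rates in a CSTR are evaluated at the outlet concentration: r_D = 0.311×0.9918 = 0.3084, r_U = 1.72×0.9918^1.5 = 1.699.
Overall selectivity = C_D/C_U = r_Dτ/(r_Uτ) = r_D/r_U = 0.182.

0.182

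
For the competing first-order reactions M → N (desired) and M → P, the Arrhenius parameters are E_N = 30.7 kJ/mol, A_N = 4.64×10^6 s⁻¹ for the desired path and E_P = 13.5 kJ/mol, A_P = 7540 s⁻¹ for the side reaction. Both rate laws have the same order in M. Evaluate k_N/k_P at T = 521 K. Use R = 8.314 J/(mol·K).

11.6

Since both paths have the same order in M, the concentration cancels and S_{N/P} = k_N/k_P = (A_N/A_P)·exp[(E_P−E_N)/(RT)].
(E_P−E_N)/(RT) = (13.5−30.7)×10³/(8.314×521) = -17200/4332 = -3.971.
k_N/k_P = (4.64×10^6/7540)·exp(-3.971) = 615.4 × 0.01886 = 11.6.
Since E_N > E_P, raising the temperature improves selectivity toward N.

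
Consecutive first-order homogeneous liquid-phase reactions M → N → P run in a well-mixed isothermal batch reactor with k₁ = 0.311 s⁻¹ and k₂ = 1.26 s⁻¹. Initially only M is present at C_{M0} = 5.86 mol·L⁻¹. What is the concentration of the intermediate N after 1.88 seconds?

0.890 mol·L⁻¹

Solving the coupled first-order balances gives C_N(t) = [k₁/(k₂−k₁)]·C_{M0}·(e^(−k₁t) − e^(−k₂t)).
e^(−k₁t) = e^(−0.311×1.88) = e^(−0.5847) = 0.5573; e^(−k₂t) = e^(−2.369) = 0.09359.
C_N = 0.311×5.86/(1.26−0.311) × (0.5573−0.09359) = 1.920×0.4637 = 0.8905 mol·L⁻¹.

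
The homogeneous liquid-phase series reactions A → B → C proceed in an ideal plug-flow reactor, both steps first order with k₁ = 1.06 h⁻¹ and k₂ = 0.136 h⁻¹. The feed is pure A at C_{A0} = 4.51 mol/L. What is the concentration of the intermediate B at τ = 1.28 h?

For first-order series with pure A initially, C_B(τ) = k₁C_{A0}/(k₂−k₁)·(e^(−k₁τ) − e^(−k₂τ)).
e^(−k₁τ) = e^(−1.06×1.28) = e^(−1.357) = 0.2575; e^(−k₂τ) = e^(−0.1741) = 0.8402.
C_B = 1.06×4.51/(0.136−1.06) × (0.2575−0.8402) = (-5.174)×(-0.5827) = 3.015 mol/L.

3.02 mol/L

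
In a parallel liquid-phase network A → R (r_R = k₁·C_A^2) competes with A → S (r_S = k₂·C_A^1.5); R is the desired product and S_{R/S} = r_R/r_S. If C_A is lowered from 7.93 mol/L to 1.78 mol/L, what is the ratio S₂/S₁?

S_{R/S} = (k₁/k₂)·C_A^0.5, so S₂/S₁ = (C_{A,2}/C_{A,1})^0.5.
= (1.78/7.93)^0.5 = (0.2245)^0.5 = 0.474.
Selectivity toward R falls as C_A falls — high-concentration operation is favoured.

0.474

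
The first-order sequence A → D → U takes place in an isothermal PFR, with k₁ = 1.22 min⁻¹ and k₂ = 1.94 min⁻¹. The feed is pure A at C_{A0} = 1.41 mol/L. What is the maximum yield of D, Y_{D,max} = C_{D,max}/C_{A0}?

0.287

For a first-order series the maximum intermediate yield is C_{D,max}/C_{A0} = (k₁/k₂)^[k₂/(k₂−k₁)].
= (1.22/1.94)^(1.94/(1.94−1.22)) = (0.6289)^(2.694) = 0.2866.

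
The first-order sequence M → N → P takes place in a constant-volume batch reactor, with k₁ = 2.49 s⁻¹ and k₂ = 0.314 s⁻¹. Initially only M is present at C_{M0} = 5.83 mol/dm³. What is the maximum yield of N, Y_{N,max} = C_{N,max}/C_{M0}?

For a first-order series the maximum intermediate yield is C_{N,max}/C_{M0} = (k₁/k₂)^[k₂/(k₂−k₁)].
= (2.49/0.314)^(0.314/(0.314−2.49)) = (7.930)^(-0.1443) = 0.7417.

0.742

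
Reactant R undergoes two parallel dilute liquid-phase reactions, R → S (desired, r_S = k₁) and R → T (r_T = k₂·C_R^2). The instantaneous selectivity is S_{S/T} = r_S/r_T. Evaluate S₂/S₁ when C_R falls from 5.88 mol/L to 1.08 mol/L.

S_{S/T} = (k₁/k₂)·C_R^-2, so S₂/S₁ = (C_{R,2}/C_{R,1})^-2.
= (1.08/5.88)^(-2) = (0.1837)^(-2) = 29.6.

29.6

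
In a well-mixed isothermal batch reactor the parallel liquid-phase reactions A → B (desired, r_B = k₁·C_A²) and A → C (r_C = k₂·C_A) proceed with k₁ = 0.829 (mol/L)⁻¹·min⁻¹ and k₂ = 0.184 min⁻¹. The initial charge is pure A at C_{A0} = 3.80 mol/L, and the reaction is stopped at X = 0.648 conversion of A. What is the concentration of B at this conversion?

2.25 mol/L

C_A = C_{A0}(1−X) = 1.338 mol/L.
Along a PFR/batch, dC_C/dC_A = −r_C/(r_B+r_C) = −k₂/(k₂+k₁·C_A).
Integrating from C_{A0} to C_A: C_C = (0.184/0.829)·ln[(0.184+0.829·3.80)/(0.184+0.829·1.34)] = 0.2220·ln(3.334/1.293) = 0.2103 mol/L.
Then C_B = (C_{A0}−C_A) − C_C = 2.462 − 0.2103 = 2.252 mol/L.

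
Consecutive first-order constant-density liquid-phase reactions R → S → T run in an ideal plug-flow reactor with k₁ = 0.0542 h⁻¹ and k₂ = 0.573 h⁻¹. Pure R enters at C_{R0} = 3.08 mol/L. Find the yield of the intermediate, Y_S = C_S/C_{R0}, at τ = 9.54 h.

0.0619

For first-order series with pure R initially, C_S(τ) = k₁C_{R0}/(k₂−k₁)·(e^(−k₁τ) − e^(−k₂τ)).
e^(−k₁τ) = e^(−0.0542×9.54) = e^(−0.5171) = 0.5963; e^(−k₂τ) = e^(−5.466) = 0.004226.
C_S = 0.0542×3.08/(0.573−0.0542) × (0.5963−0.004226) = 0.3218×0.5920 = 0.1905 mol/L.
Y_S = C_S/C_{R0} = 0.1905/3.08 = 0.0619.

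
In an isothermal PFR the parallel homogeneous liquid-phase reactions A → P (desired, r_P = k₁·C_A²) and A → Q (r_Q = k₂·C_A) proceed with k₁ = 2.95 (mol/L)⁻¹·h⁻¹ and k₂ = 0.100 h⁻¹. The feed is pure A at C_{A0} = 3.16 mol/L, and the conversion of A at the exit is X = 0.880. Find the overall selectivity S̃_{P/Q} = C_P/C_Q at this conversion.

C_A = C_{A0}(1−X) = 0.3792 mol/L.
Along a PFR/batch, dC_Q/dC_A = −r_Q/(r_P+r_Q) = −k₂/(k₂+k₁·C_A).
Integrating from C_{A0} to C_A: C_Q = (0.100/2.95)·ln[(0.100+2.95·3.16)/(0.100+2.95·0.379)] = 0.03390·ln(9.422/1.219) = 0.06933 mol/L.
Then C_P = (C_{A0}−C_A) − C_Q = 2.781 − 0.06933 = 2.711 mol/L.
S̃_{P/Q} = C_P/C_Q = 2.711/0.06933 = 39.1.

39.1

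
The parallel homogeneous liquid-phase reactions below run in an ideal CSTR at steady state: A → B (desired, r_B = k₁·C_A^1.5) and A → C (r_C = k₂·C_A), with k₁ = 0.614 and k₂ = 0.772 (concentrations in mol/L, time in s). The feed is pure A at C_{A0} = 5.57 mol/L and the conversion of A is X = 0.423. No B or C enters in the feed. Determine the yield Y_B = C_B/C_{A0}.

0.249

Exit C_A = C_{A0}(1−X) = 5.57×0.577 = 3.214 mol/L.
In a CSTR the entire volume is at exit conditions, so r_B = 0.614×3.214^1.5 = 3.538 and r_C = 0.772×3.214 = 2.481.
Fraction of consumed A going to B: r_B/(r_B+r_C) = 0.5878.
C_B = 0.5878·C_{A0}·X = 0.5878×5.57×0.423 = 1.38 mol/L; Y_B = C_B/C_{A0} = 0.249.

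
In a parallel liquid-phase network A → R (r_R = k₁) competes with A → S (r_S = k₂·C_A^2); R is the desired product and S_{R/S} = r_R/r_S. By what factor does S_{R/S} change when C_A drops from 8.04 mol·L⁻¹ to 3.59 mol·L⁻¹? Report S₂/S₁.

S_{R/S} = (k₁/k₂)·C_A^-2, so S₂/S₁ = (C_{A,2}/C_{A,1})^-2.
= (3.59/8.04)^(-2) = (0.4465)^(-2) = 5.02.

5.02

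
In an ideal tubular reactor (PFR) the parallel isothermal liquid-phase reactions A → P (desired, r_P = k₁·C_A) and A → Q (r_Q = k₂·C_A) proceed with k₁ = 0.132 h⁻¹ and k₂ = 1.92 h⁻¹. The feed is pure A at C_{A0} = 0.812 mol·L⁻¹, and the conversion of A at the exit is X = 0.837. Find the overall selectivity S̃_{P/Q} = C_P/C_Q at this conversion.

C_A = C_{A0}(1−X) = 0.1324 mol·L⁻¹.
Both paths are first order in A, so the instantaneous fraction to P is constant: dC_P/d(−C_A) = k₁/(k₁+k₂) = 0.06433.
C_P = 0.06433·(C_{A0}−C_A) = 0.06433×0.6796 = 0.0437 mol·L⁻¹.
C_Q = (C_{A0}−C_A)−C_P = 0.6359 mol·L⁻¹; S̃_{P/Q} = 0.04372/0.6359 = 0.0687.

0.0687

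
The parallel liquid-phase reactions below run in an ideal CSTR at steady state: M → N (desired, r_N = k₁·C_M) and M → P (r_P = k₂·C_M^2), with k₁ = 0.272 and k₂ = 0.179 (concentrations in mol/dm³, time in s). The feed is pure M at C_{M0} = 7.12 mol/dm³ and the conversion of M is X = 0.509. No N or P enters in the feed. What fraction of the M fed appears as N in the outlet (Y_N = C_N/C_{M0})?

Exit C_M = C_{M0}(1−X) = 7.12×0.491 = 3.496 mol/dm³.
A CSTR operates uniformly at the exit composition, giving r_N = 0.9509 and r_P = 2.188 (each k·C_M^n at C_M = 3.496).
Fraction of consumed M going to N: r_N/(r_N+r_P) = 0.3030.
C_N = 0.3030·C_{M0}·X = 0.3030×7.12×0.509 = 1.10 mol/dm³; Y_N = C_N/C_{M0} = 0.154.

0.154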